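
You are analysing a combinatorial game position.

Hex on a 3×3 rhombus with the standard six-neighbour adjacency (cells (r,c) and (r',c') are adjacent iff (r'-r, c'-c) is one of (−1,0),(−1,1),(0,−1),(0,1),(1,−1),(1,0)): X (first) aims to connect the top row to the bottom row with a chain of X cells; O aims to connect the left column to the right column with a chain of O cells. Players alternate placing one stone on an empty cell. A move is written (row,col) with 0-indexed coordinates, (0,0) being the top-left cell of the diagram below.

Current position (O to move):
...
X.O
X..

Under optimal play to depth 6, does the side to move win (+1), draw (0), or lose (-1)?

value(.../X.O/X.., O) = -1

ply 1, O at .../X.O/X.. | (0,0)=-1→O../X.O/X..*; (0,1)=-1→.O./X.O/X..; (0,2)=-1→..O/X.O/X..; (1,1)=-1→.../XOO/X..; (2,1)=-1→.../X.O/XO.; (2,2)=-1→.../X.O/X.O
ply 2, X at O../X.O/X.. | (0,1)=+1→OX./X.O/X..*; (0,2)=+1→O.X/X.O/X..; (1,1)=+1→O../XXO/X..; (2,1)=-1→O../X.O/XX.; (2,2)=-1→O../X.O/X.X
ply 3: OX./X.O/X.. is terminal -1 (O); from .../X.O/X.. depth 6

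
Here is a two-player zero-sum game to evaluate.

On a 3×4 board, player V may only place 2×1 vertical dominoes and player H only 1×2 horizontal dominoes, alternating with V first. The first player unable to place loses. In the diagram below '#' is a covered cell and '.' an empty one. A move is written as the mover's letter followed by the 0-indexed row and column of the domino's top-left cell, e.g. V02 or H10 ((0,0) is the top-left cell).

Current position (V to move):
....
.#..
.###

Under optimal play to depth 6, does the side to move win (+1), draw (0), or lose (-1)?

value(..../.#../.###, V) = +1

ply 1, V at ..../.#../.### | V00=-1→#.../##../.###; V02=+1→..#./.##./.###*; V03=+1→...#/.#.#/.###; V10=-1→..../##../####
ply 2, H at ..#./.##./.### | H00=-1→###./.##./.###*
ply 3, V at ###./.##./.### | V03=+1→####/.###/.###*; V10=+1→###./###./####
ply 4: ####/.###/.### is terminal -1 (H); from ..../.#../.### depth 6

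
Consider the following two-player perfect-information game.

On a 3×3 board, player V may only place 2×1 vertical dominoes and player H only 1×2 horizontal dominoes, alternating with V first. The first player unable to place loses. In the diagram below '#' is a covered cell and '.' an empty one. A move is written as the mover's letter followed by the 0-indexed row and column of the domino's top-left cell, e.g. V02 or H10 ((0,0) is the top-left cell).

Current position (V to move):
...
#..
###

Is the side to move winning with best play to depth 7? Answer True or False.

V winning at [.../#../###]: True

[.../#../###] V move#1: V01:+1/.#./##./###*, V02:-1/..#/#.#/###
[.#./##./###] end (terminal -1, H#2); searched .../#../### to 7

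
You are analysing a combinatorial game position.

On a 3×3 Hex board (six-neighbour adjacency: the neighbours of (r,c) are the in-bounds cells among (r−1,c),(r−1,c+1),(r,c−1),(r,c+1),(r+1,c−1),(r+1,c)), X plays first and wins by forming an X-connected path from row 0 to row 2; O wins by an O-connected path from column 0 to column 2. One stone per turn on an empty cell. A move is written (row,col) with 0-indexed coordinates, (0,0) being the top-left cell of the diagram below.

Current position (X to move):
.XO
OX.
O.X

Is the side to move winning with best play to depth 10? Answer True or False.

X winning at [.XO/OX./O.X]: True

[.XO/OX./O.X] X move#1: (0,0):+1/XXO/OX./O.X*, (1,2):+1/.XO/OXX/O.X, (2,1):+1/.XO/OX./OXX
[XXO/OX./O.X] O move#2: (1,2):-1/XXO/OXO/O.X*, (2,1):-1/XXO/OX./OOX
[XXO/OXO/O.X] X move#3: (2,1):+1/XXO/OXO/OXX*
[XXO/OXO/OXX] end (terminal -1, O#4); searched .XO/OX./O.X to 10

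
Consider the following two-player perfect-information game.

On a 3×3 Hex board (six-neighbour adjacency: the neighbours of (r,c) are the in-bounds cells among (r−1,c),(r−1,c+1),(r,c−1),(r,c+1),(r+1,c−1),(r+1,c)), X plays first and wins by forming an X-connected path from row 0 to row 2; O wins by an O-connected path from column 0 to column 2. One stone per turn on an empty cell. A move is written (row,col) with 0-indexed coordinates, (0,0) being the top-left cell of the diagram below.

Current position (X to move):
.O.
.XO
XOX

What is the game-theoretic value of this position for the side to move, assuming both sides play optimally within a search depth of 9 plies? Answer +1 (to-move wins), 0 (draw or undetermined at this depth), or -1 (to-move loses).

value(.O./.XO/XOX, X) = +1

ply 1, X at .O./.XO/XOX | (0,0)=+1→XO./.XO/XOX*; (0,2)=+1→.OX/.XO/XOX; (1,0)=+1→.O./XXO/XOX
ply 2, O at XO./.XO/XOX | (0,2)=-1→XOO/.XO/XOX*; (1,0)=-1→XO./OXO/XOX
ply 3, X at XOO/.XO/XOX | (1,0)=+1→XOO/XXO/XOX*
ply 4: XOO/XXO/XOX is terminal -1 (O); from .O./.XO/XOX depth 9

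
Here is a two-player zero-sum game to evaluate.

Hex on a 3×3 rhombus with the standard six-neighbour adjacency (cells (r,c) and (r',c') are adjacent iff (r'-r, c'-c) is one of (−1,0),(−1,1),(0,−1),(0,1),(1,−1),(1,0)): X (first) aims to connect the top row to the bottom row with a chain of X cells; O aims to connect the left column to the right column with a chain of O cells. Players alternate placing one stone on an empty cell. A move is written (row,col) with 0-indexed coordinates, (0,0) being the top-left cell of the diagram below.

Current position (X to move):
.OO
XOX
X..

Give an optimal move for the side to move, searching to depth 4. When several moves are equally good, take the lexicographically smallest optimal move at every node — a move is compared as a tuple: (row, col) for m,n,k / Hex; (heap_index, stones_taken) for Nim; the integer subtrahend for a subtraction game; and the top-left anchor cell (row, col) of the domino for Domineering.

X's best at [.OO/XOX/X..]: (0,0)

[.OO/XOX/X..] X move#1: (0,0):+1/XOO/XOX/X..*, (2,1):-1/.OO/XOX/XX., (2,2):-1/.OO/XOX/X.X
[XOO/XOX/X..] end (terminal -1, O#2); searched .OO/XOX/X.. to 4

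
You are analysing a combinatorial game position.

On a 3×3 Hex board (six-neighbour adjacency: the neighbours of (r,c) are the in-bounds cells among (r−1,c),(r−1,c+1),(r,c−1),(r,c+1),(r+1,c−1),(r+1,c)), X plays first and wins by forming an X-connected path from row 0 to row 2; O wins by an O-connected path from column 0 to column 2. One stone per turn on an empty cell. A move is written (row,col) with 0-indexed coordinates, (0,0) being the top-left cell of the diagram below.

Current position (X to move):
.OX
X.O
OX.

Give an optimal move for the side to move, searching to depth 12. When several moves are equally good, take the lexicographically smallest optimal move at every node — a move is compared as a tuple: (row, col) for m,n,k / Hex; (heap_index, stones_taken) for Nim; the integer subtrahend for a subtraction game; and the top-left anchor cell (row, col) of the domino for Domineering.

ply 1, X at .OX/X.O/OX. | (0,0)=-1→XOX/X.O/OX.; (1,1)=+1→.OX/XXO/OX.*; (2,2)=-1→.OX/X.O/OXX
ply 2: .OX/XXO/OX. is terminal -1 (O); from .OX/X.O/OX. depth 12

X's best at [.OX/X.O/OX.]: (1,1)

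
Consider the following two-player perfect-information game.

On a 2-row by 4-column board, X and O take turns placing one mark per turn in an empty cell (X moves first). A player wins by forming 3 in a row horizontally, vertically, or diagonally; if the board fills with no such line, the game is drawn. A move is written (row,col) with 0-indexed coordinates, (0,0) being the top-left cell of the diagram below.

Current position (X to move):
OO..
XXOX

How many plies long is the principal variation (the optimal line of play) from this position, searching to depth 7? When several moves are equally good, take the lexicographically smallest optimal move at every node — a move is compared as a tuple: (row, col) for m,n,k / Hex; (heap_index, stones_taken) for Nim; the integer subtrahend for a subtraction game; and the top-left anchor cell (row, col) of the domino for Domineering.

PV length from [OO../XXOX]: 2 plies

[OO../XXOX] X move#1: (0,2):+0/OOX./XXOX*, (0,3):-1/OO.X/XXOX
[OOX./XXOX] O move#2: (0,3):+0/OOXO/XXOX*
[OOXO/XXOX] end (terminal +0, X#3); searched OO../XXOX to 7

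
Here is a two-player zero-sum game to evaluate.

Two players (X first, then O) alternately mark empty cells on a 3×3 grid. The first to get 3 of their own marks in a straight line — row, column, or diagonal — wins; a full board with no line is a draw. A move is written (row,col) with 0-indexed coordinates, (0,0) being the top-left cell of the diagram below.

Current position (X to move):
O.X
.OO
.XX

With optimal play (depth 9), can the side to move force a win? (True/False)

X winning at [O.X/.OO/.XX]: True

[O.X/.OO/.XX] X move#1: (0,1):-1/OXX/.OO/.XX, (1,0):+0/O.X/XOO/.XX, (2,0):+1/O.X/.OO/XXX*
[O.X/.OO/XXX] end (terminal -1, O#2); searched O.X/.OO/.XX to 9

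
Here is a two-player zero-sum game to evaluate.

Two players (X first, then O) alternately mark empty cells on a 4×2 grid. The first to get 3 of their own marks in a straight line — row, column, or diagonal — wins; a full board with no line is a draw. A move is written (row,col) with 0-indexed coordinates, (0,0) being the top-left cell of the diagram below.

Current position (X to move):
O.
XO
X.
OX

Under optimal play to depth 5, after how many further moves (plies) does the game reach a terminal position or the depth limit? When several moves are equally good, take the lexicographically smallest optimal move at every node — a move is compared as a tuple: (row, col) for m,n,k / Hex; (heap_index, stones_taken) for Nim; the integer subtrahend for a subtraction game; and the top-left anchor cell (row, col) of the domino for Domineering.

PV length from [O./XO/X./OX]: 2 plies

p1 X@[O./XO/X./OX]: (0,1)[OX/XO/X./OX]+0* (2,1)[O./XO/XX/OX]+0
p2 O@[OX/XO/X./OX]: (2,1)[OX/XO/XO/OX]+0*
p3 X@[OX/XO/XO/OX] terminal +0; root [O./XO/X./OX] d5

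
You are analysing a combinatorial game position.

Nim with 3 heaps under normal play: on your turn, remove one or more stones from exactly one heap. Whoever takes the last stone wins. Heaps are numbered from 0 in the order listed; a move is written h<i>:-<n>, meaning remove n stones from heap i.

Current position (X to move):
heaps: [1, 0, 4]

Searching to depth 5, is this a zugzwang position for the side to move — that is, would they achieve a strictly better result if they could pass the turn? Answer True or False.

zugzwang((1,0,4), X) = False

ply 1, X at (1,0,4) | h0:-1=-1→(0,0,4); h2:-1=-1→(1,0,3); h2:-2=-1→(1,0,2); h2:-3=+1→(1,0,1)*; h2:-4=-1→(1,0,0)
ply 2, O at (1,0,1) | h0:-1=-1→(0,0,1)*; h2:-1=-1→(1,0,0)
ply 3, X at (0,0,1) | h2:-1=+1→(0,0,0)*
ply 4: (0,0,0) is terminal -1 (O); from (1,0,4) depth 5
if X skipped the turn, O would face:
~ ply 1, O at (1,0,4) | h0:-1=-1→(0,0,4); h2:-1=-1→(1,0,3); h2:-2=-1→(1,0,2); h2:-3=+1→(1,0,1)*; h2:-4=-1→(1,0,0)
~ ply 2, X at (1,0,1) | h0:-1=-1→(0,0,1)*; h2:-1=-1→(1,0,0)
~ ply 3, O at (0,0,1) | h2:-1=+1→(0,0,0)*
~ ply 4: (0,0,0) is terminal -1 (X); from (1,0,4) depth 5
compare (X): move=+1 vs pass=-1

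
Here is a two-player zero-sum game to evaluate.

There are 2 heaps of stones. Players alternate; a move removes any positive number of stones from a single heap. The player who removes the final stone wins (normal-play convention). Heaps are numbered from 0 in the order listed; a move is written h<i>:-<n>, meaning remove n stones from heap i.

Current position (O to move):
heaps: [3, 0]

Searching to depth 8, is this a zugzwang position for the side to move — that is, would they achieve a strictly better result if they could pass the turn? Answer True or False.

zugzwang((3,0), O) = False

p1 O@[(3,0)]: h0:-1[(2,0)]-1 h0:-2[(1,0)]-1 h0:-3[(0,0)]+1*
p2 X@[(0,0)] terminal -1; root [(3,0)] d8
suppose O passes — search the same position with X to move:
pass> p1 X@[(3,0)]: h0:-1[(2,0)]-1 h0:-2[(1,0)]-1 h0:-3[(0,0)]+1*
pass> p2 O@[(0,0)] terminal -1; root [(3,0)] d8
for O: play +1, pass -1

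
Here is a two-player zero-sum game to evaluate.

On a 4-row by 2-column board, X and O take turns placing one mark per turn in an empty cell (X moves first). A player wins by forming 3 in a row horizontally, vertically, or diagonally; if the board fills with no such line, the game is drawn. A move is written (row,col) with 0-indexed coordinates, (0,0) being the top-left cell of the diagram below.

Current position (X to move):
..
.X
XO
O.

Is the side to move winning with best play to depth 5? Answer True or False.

ply 1, X at ../.X/XO/O. | (0,0)=+0→X./.X/XO/O.*; (0,1)=+0→.X/.X/XO/O.; (1,0)=+0→../XX/XO/O.; (3,1)=+0→../.X/XO/OX
ply 2, O at X./.X/XO/O. | (0,1)=-1→XO/.X/XO/O.; (1,0)=+0→X./OX/XO/O.*; (3,1)=-1→X./.X/XO/OO
ply 3, X at X./OX/XO/O. | (0,1)=+0→XX/OX/XO/O.*; (3,1)=+0→X./OX/XO/OX
ply 4, O at XX/OX/XO/O. | (3,1)=+0→XX/OX/XO/OO*
ply 5: XX/OX/XO/OO is terminal +0 (X); from ../.X/XO/O. depth 5

X winning at [../.X/XO/O.]: False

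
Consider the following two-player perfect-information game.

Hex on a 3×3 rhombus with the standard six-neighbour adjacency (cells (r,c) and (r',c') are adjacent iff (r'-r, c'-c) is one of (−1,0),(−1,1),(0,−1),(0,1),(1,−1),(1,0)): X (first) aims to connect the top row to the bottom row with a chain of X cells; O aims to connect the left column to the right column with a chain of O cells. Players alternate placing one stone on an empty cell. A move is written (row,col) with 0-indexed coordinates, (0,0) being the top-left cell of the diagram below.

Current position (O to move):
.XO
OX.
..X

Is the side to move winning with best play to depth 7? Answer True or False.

ply 1, O at .XO/OX./..X | (0,0)=-1→OXO/OX./..X*; (1,2)=-1→.XO/OXO/..X; (2,0)=-1→.XO/OX./O.X; (2,1)=-1→.XO/OX./.OX
ply 2, X at OXO/OX./..X | (1,2)=+1→OXO/OXX/..X*; (2,0)=+1→OXO/OX./X.X; (2,1)=+1→OXO/OX./.XX
ply 3: OXO/OXX/..X is terminal -1 (O); from .XO/OX./..X depth 7

O winning at [.XO/OX./..X]: False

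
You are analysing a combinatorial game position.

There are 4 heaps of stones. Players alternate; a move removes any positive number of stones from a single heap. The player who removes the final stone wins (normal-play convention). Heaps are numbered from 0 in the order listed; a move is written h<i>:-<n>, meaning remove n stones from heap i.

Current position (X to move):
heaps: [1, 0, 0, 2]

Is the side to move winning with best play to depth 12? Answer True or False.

X winning at [(1,0,0,2)]: True

p1 X@[(1,0,0,2)]: h0:-1[(0,0,0,2)]-1 h3:-1[(1,0,0,1)]+1* h3:-2[(1,0,0,0)]-1
p2 O@[(1,0,0,1)]: h0:-1[(0,0,0,1)]-1* h3:-1[(1,0,0,0)]-1
p3 X@[(0,0,0,1)]: h3:-1[(0,0,0,0)]+1*
p4 O@[(0,0,0,0)] terminal -1; root [(1,0,0,2)] d12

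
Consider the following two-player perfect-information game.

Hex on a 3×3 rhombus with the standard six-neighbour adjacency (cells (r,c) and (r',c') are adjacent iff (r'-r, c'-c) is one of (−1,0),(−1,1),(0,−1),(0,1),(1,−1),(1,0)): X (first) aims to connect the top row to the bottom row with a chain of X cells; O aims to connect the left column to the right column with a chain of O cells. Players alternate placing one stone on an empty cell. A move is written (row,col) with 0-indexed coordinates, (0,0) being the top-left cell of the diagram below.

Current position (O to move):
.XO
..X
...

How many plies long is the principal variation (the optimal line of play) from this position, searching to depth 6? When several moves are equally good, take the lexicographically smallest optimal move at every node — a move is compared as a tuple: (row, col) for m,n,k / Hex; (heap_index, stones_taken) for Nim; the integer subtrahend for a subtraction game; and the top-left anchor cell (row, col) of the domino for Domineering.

PV length from [.XO/..X/...]: 3 plies

ply 1, O at .XO/..X/... | (0,0)=-1→OXO/..X/...; (1,0)=-1→.XO/O.X/...; (1,1)=+1→.XO/.OX/...*; (2,0)=-1→.XO/..X/O..; (2,1)=-1→.XO/..X/.O.; (2,2)=-1→.XO/..X/..O
ply 2, X at .XO/.OX/... | (0,0)=-1→XXO/.OX/...*; (1,0)=-1→.XO/XOX/...; (2,0)=-1→.XO/.OX/X..; (2,1)=-1→.XO/.OX/.X.; (2,2)=-1→.XO/.OX/..X
ply 3, O at XXO/.OX/... | (1,0)=+1→XXO/OOX/...*; (2,0)=+1→XXO/.OX/O..; (2,1)=+1→XXO/.OX/.O.; (2,2)=+1→XXO/.OX/..O
ply 4: XXO/OOX/... is terminal -1 (X); from .XO/..X/... depth 6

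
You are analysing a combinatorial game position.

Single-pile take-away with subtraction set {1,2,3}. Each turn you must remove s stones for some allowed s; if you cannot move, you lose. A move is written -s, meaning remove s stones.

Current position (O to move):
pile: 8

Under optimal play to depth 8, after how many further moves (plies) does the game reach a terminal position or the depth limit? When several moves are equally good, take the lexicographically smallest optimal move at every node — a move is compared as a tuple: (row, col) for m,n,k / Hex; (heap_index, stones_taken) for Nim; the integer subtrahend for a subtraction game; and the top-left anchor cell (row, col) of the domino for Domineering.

ply 1, O at 8 | -1=-1→7*; -2=-1→6; -3=-1→5
ply 2, X at 7 | -1=-1→6; -2=-1→5; -3=+1→4*
ply 3, O at 4 | -1=-1→3*; -2=-1→2; -3=-1→1
ply 4, X at 3 | -1=-1→2; -2=-1→1; -3=+1→0*
ply 5: 0 is terminal -1 (O); from 8 depth 8

PV length from [8]: 4 plies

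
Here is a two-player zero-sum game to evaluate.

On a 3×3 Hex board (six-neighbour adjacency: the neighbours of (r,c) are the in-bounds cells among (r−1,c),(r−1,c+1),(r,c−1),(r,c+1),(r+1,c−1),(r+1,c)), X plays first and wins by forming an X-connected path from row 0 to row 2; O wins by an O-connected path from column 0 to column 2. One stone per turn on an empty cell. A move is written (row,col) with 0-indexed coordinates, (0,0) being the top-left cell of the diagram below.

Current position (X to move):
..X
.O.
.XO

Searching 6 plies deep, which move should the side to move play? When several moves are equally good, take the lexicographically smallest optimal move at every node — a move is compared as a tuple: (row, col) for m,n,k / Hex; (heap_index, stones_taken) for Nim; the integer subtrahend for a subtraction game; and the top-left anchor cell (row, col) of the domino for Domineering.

X's best at [..X/.O./.XO]: (1,0)

p1 X@[..X/.O./.XO]: (0,0)[X.X/.O./.XO]-1 (0,1)[.XX/.O./.XO]-1 (1,0)[..X/XO./.XO]+1* (1,2)[..X/.OX/.XO]+1 (2,0)[..X/.O./XXO]+1
p2 O@[..X/XO./.XO]: (0,0)[O.X/XO./.XO]-1* (0,1)[.OX/XO./.XO]-1 (1,2)[..X/XOO/.XO]-1 (2,0)[..X/XO./OXO]-1
p3 X@[O.X/XO./.XO]: (0,1)[OXX/XO./.XO]+1* (1,2)[O.X/XOX/.XO]+1 (2,0)[O.X/XO./XXO]+1
p4 O@[OXX/XO./.XO]: (1,2)[OXX/XOO/.XO]-1* (2,0)[OXX/XO./OXO]-1
p5 X@[OXX/XOO/.XO]: (2,0)[OXX/XOO/XXO]+1*
p6 O@[OXX/XOO/XXO] terminal -1; root [..X/.O./.XO] d6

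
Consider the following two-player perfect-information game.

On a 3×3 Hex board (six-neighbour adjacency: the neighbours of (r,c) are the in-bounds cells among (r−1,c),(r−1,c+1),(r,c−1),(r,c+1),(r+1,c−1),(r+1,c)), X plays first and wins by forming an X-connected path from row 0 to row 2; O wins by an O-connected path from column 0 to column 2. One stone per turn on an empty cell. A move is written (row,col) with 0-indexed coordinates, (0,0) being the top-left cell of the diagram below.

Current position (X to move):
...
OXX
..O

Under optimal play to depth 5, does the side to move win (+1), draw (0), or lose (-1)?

value(.../OXX/..O, X) = +1

[.../OXX/..O] X move#1: (0,0):+1/X../OXX/..O*, (0,1):+1/.X./OXX/..O, (0,2):+1/..X/OXX/..O, (2,0):+1/.../OXX/X.O, (2,1):+1/.../OXX/.XO
[X../OXX/..O] O move#2: (0,1):-1/XO./OXX/..O*, (0,2):-1/X.O/OXX/..O, (2,0):-1/X../OXX/O.O, (2,1):-1/X../OXX/.OO
[XO./OXX/..O] X move#3: (0,2):+1/XOX/OXX/..O*, (2,0):-1/XO./OXX/X.O, (2,1):-1/XO./OXX/.XO
[XOX/OXX/..O] O move#4: (2,0):-1/XOX/OXX/O.O*, (2,1):-1/XOX/OXX/.OO
[XOX/OXX/O.O] X move#5: (2,1):+1/XOX/OXX/OXO*
[XOX/OXX/OXO] end (terminal -1, O#6); searched .../OXX/..O to 5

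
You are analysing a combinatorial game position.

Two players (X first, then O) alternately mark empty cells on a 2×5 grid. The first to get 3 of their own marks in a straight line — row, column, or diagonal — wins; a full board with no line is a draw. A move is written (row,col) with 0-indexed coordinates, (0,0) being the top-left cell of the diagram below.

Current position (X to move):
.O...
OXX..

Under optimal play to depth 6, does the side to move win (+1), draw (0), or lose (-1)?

p1 X@[.O.../OXX..]: (0,0)[XO.../OXX..]+0 (0,2)[.OX../OXX..]+0 (0,3)[.O.X./OXX..]+0 (0,4)[.O..X/OXX..]+0 (1,3)[.O.../OXXX.]+1* (1,4)[.O.../OXX.X]+0
p2 O@[.O.../OXXX.] terminal -1; root [.O.../OXX..] d6

value(.O.../OXX.., X) = +1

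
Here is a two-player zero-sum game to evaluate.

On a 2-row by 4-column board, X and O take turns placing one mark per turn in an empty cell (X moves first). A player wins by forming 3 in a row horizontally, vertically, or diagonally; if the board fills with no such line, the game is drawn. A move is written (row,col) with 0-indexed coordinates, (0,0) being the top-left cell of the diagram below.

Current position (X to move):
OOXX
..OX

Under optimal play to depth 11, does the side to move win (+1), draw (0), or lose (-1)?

value(OOXX/..OX, X) = 0

[OOXX/..OX] X move#1: (1,0):+0/OOXX/X.OX*, (1,1):+0/OOXX/.XOX
[OOXX/X.OX] O move#2: (1,1):+0/OOXX/XOOX*
[OOXX/XOOX] end (terminal +0, X#3); searched OOXX/..OX to 11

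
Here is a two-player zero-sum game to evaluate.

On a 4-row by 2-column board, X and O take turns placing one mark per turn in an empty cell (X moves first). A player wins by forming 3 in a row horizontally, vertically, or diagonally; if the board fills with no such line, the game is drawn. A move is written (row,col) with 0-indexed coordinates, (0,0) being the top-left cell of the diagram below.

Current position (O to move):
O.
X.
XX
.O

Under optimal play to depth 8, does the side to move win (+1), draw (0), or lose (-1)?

value(O./X./XX/.O, O) = 0

ply 1, O at O./X./XX/.O | (0,1)=-1→OO/X./XX/.O; (1,1)=-1→O./XO/XX/.O; (3,0)=+0→O./X./XX/OO*
ply 2, X at O./X./XX/OO | (0,1)=+0→OX/X./XX/OO*; (1,1)=+0→O./XX/XX/OO
ply 3, O at OX/X./XX/OO | (1,1)=+0→OX/XO/XX/OO*
ply 4: OX/XO/XX/OO is terminal +0 (X); from O./X./XX/.O depth 8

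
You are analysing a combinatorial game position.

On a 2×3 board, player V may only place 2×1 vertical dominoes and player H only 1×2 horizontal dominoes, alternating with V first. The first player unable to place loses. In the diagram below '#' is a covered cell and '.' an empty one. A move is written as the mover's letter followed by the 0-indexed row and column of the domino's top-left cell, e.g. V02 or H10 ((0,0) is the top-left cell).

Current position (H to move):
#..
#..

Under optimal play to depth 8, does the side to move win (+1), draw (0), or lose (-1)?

value(#../#.., H) = +1

ply 1, H at #../#.. | H01=+1→###/#..*; H11=+1→#../###
ply 2: ###/#.. is terminal -1 (V); from #../#.. depth 8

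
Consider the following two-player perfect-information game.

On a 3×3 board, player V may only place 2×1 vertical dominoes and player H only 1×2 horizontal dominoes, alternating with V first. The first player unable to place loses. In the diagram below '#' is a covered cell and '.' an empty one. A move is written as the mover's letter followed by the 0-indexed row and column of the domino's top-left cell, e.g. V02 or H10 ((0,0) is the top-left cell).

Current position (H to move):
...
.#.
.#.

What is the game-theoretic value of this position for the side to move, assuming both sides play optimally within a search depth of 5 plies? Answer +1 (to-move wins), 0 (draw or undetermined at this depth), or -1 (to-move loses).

value(.../.#./.#., H) = -1

p1 H@[.../.#./.#.]: H00[##./.#./.#.]-1* H01[.##/.#./.#.]-1
p2 V@[##./.#./.#.]: V02[###/.##/.#.]+1* V10[##./##./##.]+1 V12[##./.##/.##]+1
p3 H@[###/.##/.#.] terminal -1; root [.../.#./.#.] d5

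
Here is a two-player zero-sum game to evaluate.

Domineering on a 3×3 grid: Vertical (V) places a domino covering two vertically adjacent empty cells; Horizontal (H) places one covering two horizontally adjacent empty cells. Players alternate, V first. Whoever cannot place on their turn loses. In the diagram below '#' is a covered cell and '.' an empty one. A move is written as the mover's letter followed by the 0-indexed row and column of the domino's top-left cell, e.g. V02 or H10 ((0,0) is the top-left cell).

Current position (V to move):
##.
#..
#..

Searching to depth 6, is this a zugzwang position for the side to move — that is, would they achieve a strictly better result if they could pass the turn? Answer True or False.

ply 1, V at ##./#../#.. | V02=-1→###/#.#/#..; V11=+1→##./##./##.*; V12=+1→##./#.#/#.#
ply 2: ##./##./##. is terminal -1 (H); from ##./#../#.. depth 6
suppose V passes — search the same position with H to move:
pass> ply 1, H at ##./#../#.. | H11=+1→##./###/#..*; H21=-1→##./#../###
pass> ply 2: ##./###/#.. is terminal -1 (V); from ##./#../#.. depth 6
for V: play +1, pass -1

zugzwang(##./#../#.., V) = False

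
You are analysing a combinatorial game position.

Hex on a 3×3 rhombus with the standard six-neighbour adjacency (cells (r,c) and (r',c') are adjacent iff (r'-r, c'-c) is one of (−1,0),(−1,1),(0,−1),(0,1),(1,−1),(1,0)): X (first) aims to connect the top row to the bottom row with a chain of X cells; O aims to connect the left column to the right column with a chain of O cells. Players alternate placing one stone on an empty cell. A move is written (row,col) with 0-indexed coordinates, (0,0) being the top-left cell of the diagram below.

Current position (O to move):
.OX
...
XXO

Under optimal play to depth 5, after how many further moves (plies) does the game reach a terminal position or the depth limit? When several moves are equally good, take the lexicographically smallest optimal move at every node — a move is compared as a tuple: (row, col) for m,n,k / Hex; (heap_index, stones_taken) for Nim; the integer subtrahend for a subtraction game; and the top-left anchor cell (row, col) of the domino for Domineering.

PV length from [.OX/.../XXO]: 4 plies

[.OX/.../XXO] O move#1: (0,0):-1/OOX/.../XXO*, (1,0):-1/.OX/O../XXO, (1,1):-1/.OX/.O./XXO, (1,2):-1/.OX/..O/XXO
[OOX/.../XXO] X move#2: (1,0):+1/OOX/X../XXO*, (1,1):+1/OOX/.X./XXO, (1,2):+1/OOX/..X/XXO
[OOX/X../XXO] O move#3: (1,1):-1/OOX/XO./XXO*, (1,2):-1/OOX/X.O/XXO
[OOX/XO./XXO] X move#4: (1,2):+1/OOX/XOX/XXO*
[OOX/XOX/XXO] end (terminal -1, O#5); searched .OX/.../XXO to 5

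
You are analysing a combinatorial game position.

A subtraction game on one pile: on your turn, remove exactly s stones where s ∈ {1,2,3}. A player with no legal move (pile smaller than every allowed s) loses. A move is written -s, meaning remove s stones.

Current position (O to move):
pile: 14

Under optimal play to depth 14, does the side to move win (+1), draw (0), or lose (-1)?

value(14, O) = +1

ply 1, O at 14 | -1=-1→13; -2=+1→12*; -3=-1→11
ply 2, X at 12 | -1=-1→11*; -2=-1→10; -3=-1→9
ply 3, O at 11 | -1=-1→10; -2=-1→9; -3=+1→8*
ply 4, X at 8 | -1=-1→7*; -2=-1→6; -3=-1→5
ply 5, O at 7 | -1=-1→6; -2=-1→5; -3=+1→4*
ply 6, X at 4 | -1=-1→3*; -2=-1→2; -3=-1→1
ply 7, O at 3 | -1=-1→2; -2=-1→1; -3=+1→0*
ply 8: 0 is terminal -1 (X); from 14 depth 14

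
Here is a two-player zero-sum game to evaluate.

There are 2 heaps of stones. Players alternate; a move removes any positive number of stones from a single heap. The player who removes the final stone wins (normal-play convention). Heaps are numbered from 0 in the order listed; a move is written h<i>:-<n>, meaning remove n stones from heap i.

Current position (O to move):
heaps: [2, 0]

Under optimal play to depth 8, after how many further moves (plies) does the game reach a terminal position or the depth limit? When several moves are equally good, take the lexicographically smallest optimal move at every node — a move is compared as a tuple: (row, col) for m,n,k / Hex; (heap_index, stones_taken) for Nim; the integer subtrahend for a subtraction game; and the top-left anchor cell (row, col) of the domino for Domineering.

[(2,0)] O move#1: h0:-1:-1/(1,0), h0:-2:+1/(0,0)*
[(0,0)] end (terminal -1, X#2); searched (2,0) to 8

PV length from [(2,0)]: 1 ply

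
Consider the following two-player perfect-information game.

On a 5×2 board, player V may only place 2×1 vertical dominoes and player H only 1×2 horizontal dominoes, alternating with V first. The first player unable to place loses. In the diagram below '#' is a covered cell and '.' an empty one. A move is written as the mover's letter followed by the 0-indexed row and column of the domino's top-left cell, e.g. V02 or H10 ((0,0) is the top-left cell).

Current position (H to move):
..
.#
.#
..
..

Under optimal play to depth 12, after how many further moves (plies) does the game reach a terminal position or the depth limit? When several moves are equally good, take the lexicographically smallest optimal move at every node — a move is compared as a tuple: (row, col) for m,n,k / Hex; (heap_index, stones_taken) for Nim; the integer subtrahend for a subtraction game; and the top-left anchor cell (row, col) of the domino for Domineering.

ply 1, H at ../.#/.#/../.. | H00=-1→##/.#/.#/../..; H30=+1→../.#/.#/##/..*; H40=+1→../.#/.#/../##
ply 2, V at ../.#/.#/##/.. | V00=-1→#./##/.#/##/..*; V10=-1→../##/##/##/..
ply 3, H at #./##/.#/##/.. | H40=+1→#./##/.#/##/##*
ply 4: #./##/.#/##/## is terminal -1 (V); from ../.#/.#/../.. depth 12

PV length from [../.#/.#/../..]: 3 plies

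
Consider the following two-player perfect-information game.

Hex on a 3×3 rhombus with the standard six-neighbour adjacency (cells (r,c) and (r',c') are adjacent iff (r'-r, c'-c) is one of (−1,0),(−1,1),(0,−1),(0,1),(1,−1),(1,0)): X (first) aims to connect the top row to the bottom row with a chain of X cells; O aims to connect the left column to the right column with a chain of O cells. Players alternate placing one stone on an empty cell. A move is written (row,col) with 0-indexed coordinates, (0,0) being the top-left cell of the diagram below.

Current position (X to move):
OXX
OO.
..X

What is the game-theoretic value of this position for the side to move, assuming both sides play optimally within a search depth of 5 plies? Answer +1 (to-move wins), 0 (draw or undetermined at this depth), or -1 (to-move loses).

[OXX/OO./..X] X move#1: (1,2):+1/OXX/OOX/..X*, (2,0):-1/OXX/OO./X.X, (2,1):-1/OXX/OO./.XX
[OXX/OOX/..X] end (terminal -1, O#2); searched OXX/OO./..X to 5

value(OXX/OO./..X, X) = +1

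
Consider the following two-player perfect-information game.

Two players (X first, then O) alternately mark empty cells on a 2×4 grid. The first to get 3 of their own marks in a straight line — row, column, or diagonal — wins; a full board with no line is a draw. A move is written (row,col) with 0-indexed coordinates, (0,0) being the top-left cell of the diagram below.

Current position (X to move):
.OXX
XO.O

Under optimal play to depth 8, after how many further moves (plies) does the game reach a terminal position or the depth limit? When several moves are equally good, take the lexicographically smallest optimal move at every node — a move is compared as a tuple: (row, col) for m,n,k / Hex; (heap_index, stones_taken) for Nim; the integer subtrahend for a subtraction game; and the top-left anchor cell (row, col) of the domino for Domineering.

PV length from [.OXX/XO.O]: 2 plies

[.OXX/XO.O] X move#1: (0,0):-1/XOXX/XO.O, (1,2):+0/.OXX/XOXO*
[.OXX/XOXO] O move#2: (0,0):+0/OOXX/XOXO*
[OOXX/XOXO] end (terminal +0, X#3); searched .OXX/XO.O to 8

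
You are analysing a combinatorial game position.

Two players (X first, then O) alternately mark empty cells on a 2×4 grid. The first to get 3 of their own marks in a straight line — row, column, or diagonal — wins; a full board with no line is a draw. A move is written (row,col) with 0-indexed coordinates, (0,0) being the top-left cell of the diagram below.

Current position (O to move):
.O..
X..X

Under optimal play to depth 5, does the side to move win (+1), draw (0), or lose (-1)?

p1 O@[.O../X..X]: (0,0)[OO../X..X]+0 (0,2)[.OO./X..X]+1* (0,3)[.O.O/X..X]+0 (1,1)[.O../XO.X]+0 (1,2)[.O../X.OX]+0
p2 X@[.OO./X..X]: (0,0)[XOO./X..X]-1* (0,3)[.OOX/X..X]-1 (1,1)[.OO./XX.X]-1 (1,2)[.OO./X.XX]-1
p3 O@[XOO./X..X]: (0,3)[XOOO/X..X]+1* (1,1)[XOO./XO.X]+0 (1,2)[XOO./X.OX]+0
p4 X@[XOOO/X..X] terminal -1; root [.O../X..X] d5

value(.O../X..X, O) = +1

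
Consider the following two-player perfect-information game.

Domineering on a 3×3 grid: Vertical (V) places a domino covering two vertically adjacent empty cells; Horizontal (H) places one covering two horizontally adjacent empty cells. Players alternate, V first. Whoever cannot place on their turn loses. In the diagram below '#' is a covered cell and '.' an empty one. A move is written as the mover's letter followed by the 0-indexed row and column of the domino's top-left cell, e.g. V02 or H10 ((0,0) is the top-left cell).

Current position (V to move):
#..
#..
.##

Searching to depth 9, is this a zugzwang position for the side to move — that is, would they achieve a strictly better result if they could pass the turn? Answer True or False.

zugzwang(#../#../.##, V) = False

[#../#../.##] V move#1: V01:+1/##./##./.##*, V02:+1/#.#/#.#/.##
[##./##./.##] end (terminal -1, H#2); searched #../#../.## to 9
pass branch (H moves first from the same position):
  | [#../#../.##] H move#1: H01:+1/###/#../.##*, H11:+1/#../###/.##
  | [###/#../.##] end (terminal -1, V#2); searched #../#../.## to 9
V moving scores +1; V passing scores -1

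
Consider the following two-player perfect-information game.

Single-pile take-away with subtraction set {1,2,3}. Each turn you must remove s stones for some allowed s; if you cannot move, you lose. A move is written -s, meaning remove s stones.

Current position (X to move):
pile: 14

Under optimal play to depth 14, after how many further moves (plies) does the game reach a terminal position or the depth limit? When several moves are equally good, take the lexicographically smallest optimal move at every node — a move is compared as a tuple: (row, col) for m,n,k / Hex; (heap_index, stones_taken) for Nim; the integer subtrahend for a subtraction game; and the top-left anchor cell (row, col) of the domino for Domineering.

[14] X move#1: -1:-1/13, -2:+1/12*, -3:-1/11
[12] O move#2: -1:-1/11*, -2:-1/10, -3:-1/9
[11] X move#3: -1:-1/10, -2:-1/9, -3:+1/8*
[8] O move#4: -1:-1/7*, -2:-1/6, -3:-1/5
[7] X move#5: -1:-1/6, -2:-1/5, -3:+1/4*
[4] O move#6: -1:-1/3*, -2:-1/2, -3:-1/1
[3] X move#7: -1:-1/2, -2:-1/1, -3:+1/0*
[0] end (terminal -1, O#8); searched 14 to 14

PV length from [14]: 7 plies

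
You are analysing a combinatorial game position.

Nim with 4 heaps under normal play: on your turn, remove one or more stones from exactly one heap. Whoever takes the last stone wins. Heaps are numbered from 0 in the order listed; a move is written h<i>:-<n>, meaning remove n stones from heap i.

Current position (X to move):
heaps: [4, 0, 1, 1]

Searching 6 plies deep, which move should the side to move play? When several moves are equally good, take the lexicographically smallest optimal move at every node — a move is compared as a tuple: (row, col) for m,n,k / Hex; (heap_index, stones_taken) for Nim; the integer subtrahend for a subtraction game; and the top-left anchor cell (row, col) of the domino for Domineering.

X's best at [(4,0,1,1)]: h0:-4

p1 X@[(4,0,1,1)]: h0:-1[(3,0,1,1)]-1 h0:-2[(2,0,1,1)]-1 h0:-3[(1,0,1,1)]-1 h0:-4[(0,0,1,1)]+1* h2:-1[(4,0,0,1)]-1 h3:-1[(4,0,1,0)]-1
p2 O@[(0,0,1,1)]: h2:-1[(0,0,0,1)]-1* h3:-1[(0,0,1,0)]-1
p3 X@[(0,0,0,1)]: h3:-1[(0,0,0,0)]+1*
p4 O@[(0,0,0,0)] terminal -1; root [(4,0,1,1)] d6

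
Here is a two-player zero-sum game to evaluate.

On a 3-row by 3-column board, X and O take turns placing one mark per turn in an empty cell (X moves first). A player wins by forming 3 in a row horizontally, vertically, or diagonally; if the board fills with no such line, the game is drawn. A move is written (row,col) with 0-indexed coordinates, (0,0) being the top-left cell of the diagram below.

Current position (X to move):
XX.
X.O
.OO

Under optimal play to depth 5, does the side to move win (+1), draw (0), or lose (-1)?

value(XX./X.O/.OO, X) = +1

ply 1, X at XX./X.O/.OO | (0,2)=+1→XXX/X.O/.OO*; (1,1)=-1→XX./XXO/.OO; (2,0)=+1→XX./X.O/XOO
ply 2: XXX/X.O/.OO is terminal -1 (O); from XX./X.O/.OO depth 5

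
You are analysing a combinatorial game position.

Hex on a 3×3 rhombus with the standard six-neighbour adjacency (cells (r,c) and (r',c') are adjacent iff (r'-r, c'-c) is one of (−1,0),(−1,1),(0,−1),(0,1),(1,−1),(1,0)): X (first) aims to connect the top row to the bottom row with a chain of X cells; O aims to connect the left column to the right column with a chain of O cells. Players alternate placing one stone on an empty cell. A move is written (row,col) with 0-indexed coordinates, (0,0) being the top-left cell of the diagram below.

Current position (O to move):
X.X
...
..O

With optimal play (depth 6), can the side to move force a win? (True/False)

ply 1, O at X.X/.../..O | (0,1)=-1→XOX/.../..O; (1,0)=-1→X.X/O../..O; (1,1)=+1→X.X/.O./..O*; (1,2)=-1→X.X/..O/..O; (2,0)=-1→X.X/.../O.O; (2,1)=-1→X.X/.../.OO
ply 2, X at X.X/.O./..O | (0,1)=-1→XXX/.O./..O*; (1,0)=-1→X.X/XO./..O; (1,2)=-1→X.X/.OX/..O; (2,0)=-1→X.X/.O./X.O; (2,1)=-1→X.X/.O./.XO
ply 3, O at XXX/.O./..O | (1,0)=+1→XXX/OO./..O*; (1,2)=+1→XXX/.OO/..O; (2,0)=+1→XXX/.O./O.O; (2,1)=+1→XXX/.O./.OO
ply 4, X at XXX/OO./..O | (1,2)=-1→XXX/OOX/..O*; (2,0)=-1→XXX/OO./X.O; (2,1)=-1→XXX/OO./.XO
ply 5, O at XXX/OOX/..O | (2,0)=-1→XXX/OOX/O.O; (2,1)=+1→XXX/OOX/.OO*
ply 6: XXX/OOX/.OO is terminal -1 (X); from X.X/.../..O depth 6

O winning at [X.X/.../..O]: True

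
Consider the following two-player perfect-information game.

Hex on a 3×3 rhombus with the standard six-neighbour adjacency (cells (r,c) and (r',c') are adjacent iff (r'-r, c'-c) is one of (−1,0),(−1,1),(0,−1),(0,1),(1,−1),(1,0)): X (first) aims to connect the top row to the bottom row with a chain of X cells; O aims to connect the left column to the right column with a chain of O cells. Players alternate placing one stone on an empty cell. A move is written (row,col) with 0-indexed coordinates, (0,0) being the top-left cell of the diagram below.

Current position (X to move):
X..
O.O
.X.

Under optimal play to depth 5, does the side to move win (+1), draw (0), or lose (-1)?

value(X../O.O/.X., X) = +1

[X../O.O/.X.] X move#1: (0,1):-1/XX./O.O/.X., (0,2):-1/X.X/O.O/.X., (1,1):+1/X../OXO/.X.*, (2,0):-1/X../O.O/XX., (2,2):-1/X../O.O/.XX
[X../OXO/.X.] O move#2: (0,1):-1/XO./OXO/.X.*, (0,2):-1/X.O/OXO/.X., (2,0):-1/X../OXO/OX., (2,2):-1/X../OXO/.XO
[XO./OXO/.X.] X move#3: (0,2):+1/XOX/OXO/.X.*, (2,0):-1/XO./OXO/XX., (2,2):-1/XO./OXO/.XX
[XOX/OXO/.X.] end (terminal -1, O#4); searched X../O.O/.X. to 5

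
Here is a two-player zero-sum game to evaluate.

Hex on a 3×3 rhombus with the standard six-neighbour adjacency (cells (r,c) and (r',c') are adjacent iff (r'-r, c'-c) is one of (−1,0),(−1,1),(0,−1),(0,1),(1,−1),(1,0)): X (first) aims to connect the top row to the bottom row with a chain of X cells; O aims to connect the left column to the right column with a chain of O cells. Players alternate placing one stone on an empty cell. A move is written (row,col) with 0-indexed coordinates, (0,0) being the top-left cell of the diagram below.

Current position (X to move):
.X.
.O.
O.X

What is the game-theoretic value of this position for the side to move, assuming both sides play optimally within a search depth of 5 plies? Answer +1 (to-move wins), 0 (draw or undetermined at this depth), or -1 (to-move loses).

p1 X@[.X./.O./O.X]: (0,0)[XX./.O./O.X]-1* (0,2)[.XX/.O./O.X]-1 (1,0)[.X./XO./O.X]-1 (1,2)[.X./.OX/O.X]-1 (2,1)[.X./.O./OXX]-1
p2 O@[XX./.O./O.X]: (0,2)[XXO/.O./O.X]+1* (1,0)[XX./OO./O.X]+1 (1,2)[XX./.OO/O.X]+1 (2,1)[XX./.O./OOX]+1
p3 X@[XXO/.O./O.X] terminal -1; root [.X./.O./O.X] d5

value(.X./.O./O.X, X) = -1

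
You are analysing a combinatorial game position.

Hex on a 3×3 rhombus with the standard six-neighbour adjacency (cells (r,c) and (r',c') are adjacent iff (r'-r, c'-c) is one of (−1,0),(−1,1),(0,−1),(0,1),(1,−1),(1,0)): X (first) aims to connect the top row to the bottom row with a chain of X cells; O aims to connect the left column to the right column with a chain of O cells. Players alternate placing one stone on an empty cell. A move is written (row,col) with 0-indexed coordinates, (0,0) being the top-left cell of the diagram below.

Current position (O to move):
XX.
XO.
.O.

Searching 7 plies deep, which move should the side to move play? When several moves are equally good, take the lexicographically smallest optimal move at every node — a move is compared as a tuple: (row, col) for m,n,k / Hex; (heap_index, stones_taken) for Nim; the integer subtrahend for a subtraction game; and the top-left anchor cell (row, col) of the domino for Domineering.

p1 O@[XX./XO./.O.]: (0,2)[XXO/XO./.O.]-1 (1,2)[XX./XOO/.O.]-1 (2,0)[XX./XO./OO.]+1* (2,2)[XX./XO./.OO]-1
p2 X@[XX./XO./OO.]: (0,2)[XXX/XO./OO.]-1* (1,2)[XX./XOX/OO.]-1 (2,2)[XX./XO./OOX]-1
p3 O@[XXX/XO./OO.]: (1,2)[XXX/XOO/OO.]+1* (2,2)[XXX/XO./OOO]+1
p4 X@[XXX/XOO/OO.] terminal -1; root [XX./XO./.O.] d7

O's best at [XX./XO./.O.]: (2,0)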